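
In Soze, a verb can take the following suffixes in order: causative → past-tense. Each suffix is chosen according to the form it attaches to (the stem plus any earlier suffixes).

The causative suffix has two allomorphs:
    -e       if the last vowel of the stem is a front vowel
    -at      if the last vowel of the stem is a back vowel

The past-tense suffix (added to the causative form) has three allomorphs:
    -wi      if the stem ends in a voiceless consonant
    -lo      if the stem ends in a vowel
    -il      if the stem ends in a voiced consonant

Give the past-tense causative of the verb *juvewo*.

Since the last vowel of *juvewo* is /o/ (a back vowel), it takes -at, giving *juvewoat*.
The causative form *juvewoat*: final sound = /t/, a voiceless consonant → -wi → *juvewoatwi*.

juvewoatwi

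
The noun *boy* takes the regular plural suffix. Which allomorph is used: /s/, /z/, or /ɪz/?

/z/

The stem *boy* ends in a voiced non-sibilant sound.
The plural suffix surfaces as /ɪz/ after sibilants, /s/ after other voiceless consonants, and /z/ after other voiced sounds.
So the plural -s on *boy* is pronounced /z/.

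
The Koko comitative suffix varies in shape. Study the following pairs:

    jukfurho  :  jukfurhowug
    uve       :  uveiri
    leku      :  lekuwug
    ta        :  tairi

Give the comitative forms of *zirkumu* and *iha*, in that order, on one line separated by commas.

zirkumuwug, ihairi

The pattern is rounding harmony: -wug when the last vowel of the stem is a rounded vowel (*jukfurho*, *leku*); -iri when the last vowel of the stem is an unrounded vowel (*uve*, *ta*).
*zirkumu* — last vowel /u/ (a rounded vowel) → -wug → *zirkumuwug*.
*iha*: last vowel = /a/, an unrounded vowel → -iri → *ihairi*.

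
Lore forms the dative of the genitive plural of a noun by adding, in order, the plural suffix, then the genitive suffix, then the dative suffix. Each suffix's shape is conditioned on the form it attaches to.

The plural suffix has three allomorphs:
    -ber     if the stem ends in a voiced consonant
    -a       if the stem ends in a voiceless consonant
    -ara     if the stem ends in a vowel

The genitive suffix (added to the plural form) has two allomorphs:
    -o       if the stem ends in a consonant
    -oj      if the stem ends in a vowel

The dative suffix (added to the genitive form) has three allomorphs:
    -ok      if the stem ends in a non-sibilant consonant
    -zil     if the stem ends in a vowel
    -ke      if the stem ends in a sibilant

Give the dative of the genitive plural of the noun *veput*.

veputaojok

*veput*: final sound = /t/, a voiceless consonant → -a → *veputa*.
The plural form *veputa*: final sound = /a/, a vowel → -oj → *veputaoj*.
Since the final sound of the genitive form *veputaoj* is /j/ (a non-sibilant consonant), it takes -ok, giving *veputaojok*.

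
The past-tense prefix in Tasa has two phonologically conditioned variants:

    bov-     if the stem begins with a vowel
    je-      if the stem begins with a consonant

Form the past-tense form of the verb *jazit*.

The first sound of *jazit* is /j/, which is a consonant, so the prefix is je-, giving *jejazit*.

jejazit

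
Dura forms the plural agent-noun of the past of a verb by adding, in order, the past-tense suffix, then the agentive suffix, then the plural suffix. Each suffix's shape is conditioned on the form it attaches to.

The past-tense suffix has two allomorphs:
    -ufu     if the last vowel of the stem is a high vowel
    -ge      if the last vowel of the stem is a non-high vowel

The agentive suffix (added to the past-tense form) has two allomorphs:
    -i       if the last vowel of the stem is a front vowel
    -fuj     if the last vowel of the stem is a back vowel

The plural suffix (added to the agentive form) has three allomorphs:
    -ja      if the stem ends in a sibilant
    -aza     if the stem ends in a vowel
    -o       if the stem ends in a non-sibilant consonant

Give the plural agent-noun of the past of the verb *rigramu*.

rigramuufufujo

Since the last vowel of *rigramu* is /u/ (a high vowel), it takes -ufu, giving *rigramuufu*.
The past-tense form *rigramuufu* — last vowel /u/ (a back vowel) → -fuj → *rigramuufufuj*.
The agentive form *rigramuufufuj*: final sound = /j/, a non-sibilant consonant → -o → *rigramuufufujo*.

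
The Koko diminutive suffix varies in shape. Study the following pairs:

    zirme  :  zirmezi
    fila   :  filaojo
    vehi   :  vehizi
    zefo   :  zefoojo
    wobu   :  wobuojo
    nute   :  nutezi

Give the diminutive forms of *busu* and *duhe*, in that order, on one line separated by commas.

The alternation tracks the last vowel of the stem — -zi when the last vowel of the stem is a front vowel (*zirme*, *vehi*, *nute*); -ojo when the last vowel of the stem is a back vowel (*fila*, *zefo*, *wobu*).
*busu*: last vowel = /u/, a back vowel → -ojo → *busuojo*.
The last vowel of *duhe* is /e/, which is a front vowel, so the suffix is -zi, giving *duhezi*.

busuojo, duhezi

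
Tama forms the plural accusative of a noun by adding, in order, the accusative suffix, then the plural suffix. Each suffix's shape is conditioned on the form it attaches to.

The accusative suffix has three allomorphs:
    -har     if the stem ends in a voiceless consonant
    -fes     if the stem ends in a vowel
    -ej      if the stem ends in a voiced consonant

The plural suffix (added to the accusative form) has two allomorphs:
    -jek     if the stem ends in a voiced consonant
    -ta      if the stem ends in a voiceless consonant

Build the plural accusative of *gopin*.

*gopin* — final sound /n/ (a voiced consonant) → -ej → *gopinej*.
The accusative form *gopinej* — final consonant /j/ (voiced) → -jek → *gopinejjek*.

gopinejjek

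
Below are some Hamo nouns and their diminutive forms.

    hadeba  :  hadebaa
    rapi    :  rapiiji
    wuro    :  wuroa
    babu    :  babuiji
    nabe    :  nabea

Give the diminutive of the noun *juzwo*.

juzwoa

The alternation tracks the last vowel of the stem — -iji when the last vowel of the stem is a high vowel (*rapi*, *babu*); -a when the last vowel of the stem is a non-high vowel (*hadeba*, *wuro*, *nabe*).
*juzwo* — last vowel /o/ (a non-high vowel) → -a → *juzwoa*.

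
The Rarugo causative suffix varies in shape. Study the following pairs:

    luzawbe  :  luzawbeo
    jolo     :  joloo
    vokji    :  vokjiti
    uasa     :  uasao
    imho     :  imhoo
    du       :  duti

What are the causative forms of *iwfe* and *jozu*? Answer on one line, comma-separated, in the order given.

iwfeo, jozuti

Looking at the last vowel of each stem: -ti when the last vowel of the stem is a high vowel (*vokji*, *du*); -o when the last vowel of the stem is a non-high vowel (*luzawbe*, *jolo*, *uasa*, *imho*).
Since the last vowel of *iwfe* is /e/ (a non-high vowel), it takes -o, giving *iwfeo*.
*jozu*: last vowel = /u/, a high vowel → -ti → *jozuti*.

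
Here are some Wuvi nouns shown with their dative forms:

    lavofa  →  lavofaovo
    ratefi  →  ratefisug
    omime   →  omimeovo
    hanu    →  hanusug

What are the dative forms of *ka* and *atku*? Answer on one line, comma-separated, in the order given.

Looking at the last vowel of each stem: -sug when the last vowel of the stem is a high vowel (*ratefi*, *hanu*); -ovo when the last vowel of the stem is a non-high vowel (*lavofa*, *omime*).
*ka*: last vowel = /a/, a non-high vowel → -ovo → *kaovo*.
Since the last vowel of *atku* is /u/ (a high vowel), it takes -sug, giving *atkusug*.

kaovo, atkusug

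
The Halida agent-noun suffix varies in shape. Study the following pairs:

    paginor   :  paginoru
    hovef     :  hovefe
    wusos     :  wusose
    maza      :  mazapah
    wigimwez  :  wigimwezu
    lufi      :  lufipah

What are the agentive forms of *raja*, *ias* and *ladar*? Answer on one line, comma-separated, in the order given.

The suffix is conditioned by the final sound: -e when the stem ends in a voiceless consonant (*hovef*, *wusos*); -u when the stem ends in a voiced consonant (*paginor*, *wigimwez*); -pah when the stem ends in a vowel (*maza*, *lufi*).
*raja*: final sound = /a/, a vowel → -pah → *rajapah*.
The final sound of *ias* is /s/, which is a voiceless consonant, so the suffix is -e, giving *iase*.
*ladar* — final sound /r/ (a voiced consonant) → -u → *ladaru*.

rajapah, iase, ladaru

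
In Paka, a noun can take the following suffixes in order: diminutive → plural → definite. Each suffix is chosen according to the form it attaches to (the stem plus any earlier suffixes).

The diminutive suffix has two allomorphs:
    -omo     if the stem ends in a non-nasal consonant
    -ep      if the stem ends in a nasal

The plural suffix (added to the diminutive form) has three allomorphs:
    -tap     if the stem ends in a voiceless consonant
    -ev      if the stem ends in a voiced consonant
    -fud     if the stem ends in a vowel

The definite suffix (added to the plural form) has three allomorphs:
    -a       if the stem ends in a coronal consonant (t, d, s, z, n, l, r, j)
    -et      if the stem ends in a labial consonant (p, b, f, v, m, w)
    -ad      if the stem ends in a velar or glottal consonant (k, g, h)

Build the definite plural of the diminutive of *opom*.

opomeptapet

Since the final consonant of *opom* is /m/ (a nasal), it takes -ep, giving *opomep*.
The diminutive form *opomep*: final sound = /p/, a voiceless consonant → -tap → *opomeptap*.
The plural form *opomeptap*: final consonant = /p/, labial → -et → *opomeptapet*.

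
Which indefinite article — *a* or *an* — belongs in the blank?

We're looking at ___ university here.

a

The indefinite article is chosen by the initial *sound* of the following word, not its spelling.
*university* begins with the sound /juː/ (u pronounced /juː/) — a consonant sound.
So the article is *a*: We're looking at a university here.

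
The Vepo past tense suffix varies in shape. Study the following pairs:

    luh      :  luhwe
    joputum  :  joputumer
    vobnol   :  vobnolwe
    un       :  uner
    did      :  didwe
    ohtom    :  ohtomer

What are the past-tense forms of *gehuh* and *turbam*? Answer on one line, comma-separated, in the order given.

gehuhwe, turbamer

The alternation tracks the final consonant of the stem — -er when the stem ends in a nasal (*joputum*, *un*, *ohtom*); -we when the stem ends in a non-nasal consonant (*luh*, *vobnol*, *did*).
Since the final consonant of *gehuh* is /h/ (non-nasal), it takes -we, giving *gehuhwe*.
*turbam* — final consonant /m/ (a nasal) → -er → *turbamer*.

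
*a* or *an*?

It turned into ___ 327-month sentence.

The indefinite article is chosen by the initial *sound* of the following word, not its spelling.
The number *327* is spoken "three hundred …", beginning with /θriː/ — a consonant sound.
So the article is *a*: It turned into a 327-month sentence.

a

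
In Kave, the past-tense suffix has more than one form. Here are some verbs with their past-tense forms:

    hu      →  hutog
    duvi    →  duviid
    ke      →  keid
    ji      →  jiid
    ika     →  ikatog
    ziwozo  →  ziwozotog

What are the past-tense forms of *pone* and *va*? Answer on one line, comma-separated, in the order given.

poneid, vatog

Looking at the last vowel of each stem: -id when the last vowel of the stem is a front vowel (*duvi*, *ke*, *ji*); -tog when the last vowel of the stem is a back vowel (*hu*, *ika*, *ziwozo*).
*pone*: last vowel = /e/, a front vowel → -id → *poneid*.
Since the last vowel of *va* is /a/ (a back vowel), it takes -tog, giving *vatog*.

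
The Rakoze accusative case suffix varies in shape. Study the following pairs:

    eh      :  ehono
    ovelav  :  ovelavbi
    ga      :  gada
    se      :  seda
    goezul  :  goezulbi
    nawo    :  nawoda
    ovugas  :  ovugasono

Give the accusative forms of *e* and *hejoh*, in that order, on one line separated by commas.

eda, hejohono

Looking at the final sound of each stem: -ono when the stem ends in a voiceless consonant (*eh*, *ovugas*); -bi when the stem ends in a voiced consonant (*ovelav*, *goezul*); -da when the stem ends in a vowel (*ga*, *se*, *nawo*).
*e*: final sound = /e/, a vowel → -da → *eda*.
The final sound of *hejoh* is /h/, which is a voiceless consonant, so the suffix is -ono, giving *hejohono*.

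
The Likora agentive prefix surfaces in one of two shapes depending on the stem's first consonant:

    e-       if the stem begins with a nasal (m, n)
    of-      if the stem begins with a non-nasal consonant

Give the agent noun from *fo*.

The first consonant of *fo* is /f/, which is non-nasal, so the prefix is of-, giving *offo*.

offo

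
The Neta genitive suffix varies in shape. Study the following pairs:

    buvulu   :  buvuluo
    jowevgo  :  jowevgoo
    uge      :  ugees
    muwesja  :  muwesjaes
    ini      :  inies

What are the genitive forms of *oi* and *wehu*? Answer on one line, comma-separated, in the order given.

The suffix is conditioned by the last vowel: -o when the last vowel of the stem is a rounded vowel (*buvulu*, *jowevgo*); -es when the last vowel of the stem is an unrounded vowel (*uge*, *muwesja*, *ini*).
Since the last vowel of *oi* is /i/ (an unrounded vowel), it takes -es, giving *oies*.
Since the last vowel of *wehu* is /u/ (a rounded vowel), it takes -o, giving *wehuo*.

oies, wehuo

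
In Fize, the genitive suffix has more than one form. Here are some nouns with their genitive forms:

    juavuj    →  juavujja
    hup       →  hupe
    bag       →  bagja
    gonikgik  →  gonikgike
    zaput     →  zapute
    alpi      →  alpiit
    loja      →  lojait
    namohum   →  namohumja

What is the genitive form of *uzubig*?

The suffix is conditioned by the final sound: -e when the stem ends in a voiceless consonant (*hup*, *gonikgik*, *zaput*); -ja when the stem ends in a voiced consonant (*juavuj*, *bag*, *namohum*); -it when the stem ends in a vowel (*alpi*, *loja*).
Since the final sound of *uzubig* is /g/ (a voiced consonant), it takes -ja, giving *uzubigja*.

uzubigja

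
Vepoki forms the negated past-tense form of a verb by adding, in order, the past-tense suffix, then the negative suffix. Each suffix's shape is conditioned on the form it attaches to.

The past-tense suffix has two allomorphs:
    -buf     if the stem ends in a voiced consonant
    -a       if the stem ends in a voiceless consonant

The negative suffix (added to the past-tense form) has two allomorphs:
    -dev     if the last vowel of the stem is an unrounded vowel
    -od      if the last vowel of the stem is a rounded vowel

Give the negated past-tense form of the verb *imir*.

*imir* — final consonant /r/ (voiced) → -buf → *imirbuf*.
The past-tense form *imirbuf* — last vowel /u/ (a rounded vowel) → -od → *imirbufod*.

imirbufod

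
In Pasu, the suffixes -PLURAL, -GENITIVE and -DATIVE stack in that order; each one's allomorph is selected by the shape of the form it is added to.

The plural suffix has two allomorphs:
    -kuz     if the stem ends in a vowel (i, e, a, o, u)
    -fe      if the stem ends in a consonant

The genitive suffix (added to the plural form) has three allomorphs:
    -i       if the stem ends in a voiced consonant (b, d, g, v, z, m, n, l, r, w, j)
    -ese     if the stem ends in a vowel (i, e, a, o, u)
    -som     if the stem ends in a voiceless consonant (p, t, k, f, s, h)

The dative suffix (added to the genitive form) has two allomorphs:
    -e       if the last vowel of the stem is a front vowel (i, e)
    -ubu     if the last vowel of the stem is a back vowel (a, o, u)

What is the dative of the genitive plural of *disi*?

*disi*: final sound = /i/, a vowel → -kuz → *disikuz*.
The plural form *disikuz*: final sound = /z/, a voiced consonant → -i → *disikuzi*.
The last vowel of the genitive form *disikuzi* is /i/, which is a front vowel, so the dative suffix is -e, giving *disikuzie*.

disikuzie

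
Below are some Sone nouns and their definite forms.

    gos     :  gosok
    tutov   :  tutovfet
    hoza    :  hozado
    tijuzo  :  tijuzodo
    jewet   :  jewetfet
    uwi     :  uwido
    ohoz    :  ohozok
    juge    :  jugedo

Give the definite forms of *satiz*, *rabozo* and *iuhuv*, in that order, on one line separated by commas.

satizok, rabozodo, iuhuvfet

The pattern is sibilance of the final sound: -ok when the stem ends in a sibilant (*gos*, *ohoz*); -fet when the stem ends in a non-sibilant consonant (*tutov*, *jewet*); -do when the stem ends in a vowel (*hoza*, *tijuzo*, *uwi*, *juge*).
*satiz*: final sound = /z/, a sibilant → -ok → *satizok*.
The final sound of *rabozo* is /o/, which is a vowel, so the suffix is -do, giving *rabozodo*.
Since the final sound of *iuhuv* is /v/ (a non-sibilant consonant), it takes -fet, giving *iuhuvfet*.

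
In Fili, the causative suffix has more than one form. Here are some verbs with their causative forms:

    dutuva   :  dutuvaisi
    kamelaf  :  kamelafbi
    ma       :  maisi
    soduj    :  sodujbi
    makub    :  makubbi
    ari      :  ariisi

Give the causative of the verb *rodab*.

rodabbi

The pattern is consonant vs. vowel: -bi when the stem ends in a consonant (*kamelaf*, *soduj*, *makub*); -isi when the stem ends in a vowel (*dutuva*, *ma*, *ari*).
*rodab*: final sound = /b/, a consonant → -bi → *rodabbi*.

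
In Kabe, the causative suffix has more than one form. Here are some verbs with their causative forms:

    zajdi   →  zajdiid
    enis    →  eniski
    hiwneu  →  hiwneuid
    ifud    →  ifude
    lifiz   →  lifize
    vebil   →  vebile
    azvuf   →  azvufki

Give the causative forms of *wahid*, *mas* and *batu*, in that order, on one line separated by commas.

wahide, maski, batuid

The pattern is voicing of the final sound: -ki when the stem ends in a voiceless consonant (*enis*, *azvuf*); -e when the stem ends in a voiced consonant (*ifud*, *lifiz*, *vebil*); -id when the stem ends in a vowel (*zajdi*, *hiwneu*).
*wahid* — final sound /d/ (a voiced consonant) → -e → *wahide*.
*mas*: final sound = /s/, a voiceless consonant → -ki → *maski*.
*batu* — final sound /u/ (a vowel) → -id → *batuid*.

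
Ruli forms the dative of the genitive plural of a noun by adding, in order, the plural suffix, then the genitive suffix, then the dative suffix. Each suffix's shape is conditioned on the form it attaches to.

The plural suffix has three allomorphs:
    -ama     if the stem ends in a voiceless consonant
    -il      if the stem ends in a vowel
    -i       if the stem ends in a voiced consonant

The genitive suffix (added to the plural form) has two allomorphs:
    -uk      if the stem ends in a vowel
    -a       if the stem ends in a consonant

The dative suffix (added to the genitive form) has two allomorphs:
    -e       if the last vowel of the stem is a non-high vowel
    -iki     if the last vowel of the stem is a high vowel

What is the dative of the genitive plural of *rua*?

ruailae

Since the final sound of *rua* is /a/ (a vowel), it takes -il, giving *ruail*.
The final sound of the plural form *ruail* is /l/, which is a consonant, so the genitive suffix is -a, giving *ruaila*.
The genitive form *ruaila* — last vowel /a/ (a non-high vowel) → -e → *ruailae*.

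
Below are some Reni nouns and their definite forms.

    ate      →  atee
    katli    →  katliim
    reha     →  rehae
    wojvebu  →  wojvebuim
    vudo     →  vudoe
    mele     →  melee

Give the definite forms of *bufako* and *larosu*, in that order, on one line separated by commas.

Looking at the last vowel of each stem: -im when the last vowel of the stem is a high vowel (*katli*, *wojvebu*); -e when the last vowel of the stem is a non-high vowel (*ate*, *reha*, *vudo*, *mele*).
Since the last vowel of *bufako* is /o/ (a non-high vowel), it takes -e, giving *bufakoe*.
The last vowel of *larosu* is /u/, which is a high vowel, so the suffix is -im, giving *larosuim*.

bufakoe, larosuim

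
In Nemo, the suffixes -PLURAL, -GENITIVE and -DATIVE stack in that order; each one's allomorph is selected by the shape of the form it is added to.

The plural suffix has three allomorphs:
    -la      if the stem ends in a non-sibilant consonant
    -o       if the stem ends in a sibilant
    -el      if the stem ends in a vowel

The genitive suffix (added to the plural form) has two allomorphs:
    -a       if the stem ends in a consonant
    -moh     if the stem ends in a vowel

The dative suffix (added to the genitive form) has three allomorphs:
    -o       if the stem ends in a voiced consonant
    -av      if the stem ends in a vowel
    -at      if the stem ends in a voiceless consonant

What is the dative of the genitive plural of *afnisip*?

afnisiplamohat

Since the final sound of *afnisip* is /p/ (a non-sibilant consonant), it takes -la, giving *afnisipla*.
The plural form *afnisipla* — final sound /a/ (a vowel) → -moh → *afnisiplamoh*.
The genitive form *afnisiplamoh* — final sound /h/ (a voiceless consonant) → -at → *afnisiplamohat*.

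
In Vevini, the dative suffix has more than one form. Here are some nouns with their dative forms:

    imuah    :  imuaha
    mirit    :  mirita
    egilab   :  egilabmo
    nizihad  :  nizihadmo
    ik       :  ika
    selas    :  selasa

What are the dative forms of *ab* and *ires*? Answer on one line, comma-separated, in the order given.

abmo, iresa

The pattern is voicing of the final consonant: -a when the stem ends in a voiceless consonant (*imuah*, *mirit*, *ik*, *selas*); -mo when the stem ends in a voiced consonant (*egilab*, *nizihad*).
Since the final consonant of *ab* is /b/ (voiced), it takes -mo, giving *abmo*.
*ires*: final consonant = /s/, voiceless → -a → *iresa*.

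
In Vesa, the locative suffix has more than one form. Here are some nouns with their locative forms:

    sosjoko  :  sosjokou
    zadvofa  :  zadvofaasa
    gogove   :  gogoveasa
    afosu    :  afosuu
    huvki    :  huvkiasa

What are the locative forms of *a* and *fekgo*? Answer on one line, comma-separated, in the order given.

Looking at the last vowel of each stem: -u when the last vowel of the stem is a rounded vowel (*sosjoko*, *afosu*); -asa when the last vowel of the stem is an unrounded vowel (*zadvofa*, *gogove*, *huvki*).
*a*: last vowel = /a/, an unrounded vowel → -asa → *aasa*.
*fekgo*: last vowel = /o/, a rounded vowel → -u → *fekgou*.

aasa, fekgou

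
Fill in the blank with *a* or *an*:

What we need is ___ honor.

The indefinite article is chosen by the initial *sound* of the following word, not its spelling.
*honor* begins with the sound /ɒ/ (silent h) — a vowel sound.
So the article is *an*: What we need is an honor.

an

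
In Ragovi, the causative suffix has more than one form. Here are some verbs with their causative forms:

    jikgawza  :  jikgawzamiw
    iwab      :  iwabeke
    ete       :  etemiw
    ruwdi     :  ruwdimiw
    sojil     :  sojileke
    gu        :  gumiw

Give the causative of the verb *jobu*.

The suffix is conditioned by the final sound: -eke when the stem ends in a consonant (*iwab*, *sojil*); -miw when the stem ends in a vowel (*jikgawza*, *ete*, *ruwdi*, *gu*).
*jobu*: final sound = /u/, a vowel → -miw → *jobumiw*.

jobumiw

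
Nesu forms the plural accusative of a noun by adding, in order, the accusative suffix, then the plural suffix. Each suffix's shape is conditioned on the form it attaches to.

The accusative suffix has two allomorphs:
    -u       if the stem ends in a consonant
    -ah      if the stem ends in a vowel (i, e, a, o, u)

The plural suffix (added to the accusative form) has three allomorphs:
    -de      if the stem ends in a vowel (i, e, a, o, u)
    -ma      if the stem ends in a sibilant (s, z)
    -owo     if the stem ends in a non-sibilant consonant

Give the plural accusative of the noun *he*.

*he*: final sound = /e/, a vowel → -ah → *heah*.
The accusative form *heah* — final sound /h/ (a non-sibilant consonant) → -owo → *heahowo*.

heahowo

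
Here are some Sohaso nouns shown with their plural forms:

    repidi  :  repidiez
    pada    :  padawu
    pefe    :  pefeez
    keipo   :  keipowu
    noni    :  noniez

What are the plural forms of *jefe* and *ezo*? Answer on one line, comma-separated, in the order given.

Looking at the last vowel of each stem: -ez when the last vowel of the stem is a front vowel (*repidi*, *pefe*, *noni*); -wu when the last vowel of the stem is a back vowel (*pada*, *keipo*).
The last vowel of *jefe* is /e/, which is a front vowel, so the suffix is -ez, giving *jefeez*.
The last vowel of *ezo* is /o/, which is a back vowel, so the suffix is -wu, giving *ezowu*.

jefeez, ezowu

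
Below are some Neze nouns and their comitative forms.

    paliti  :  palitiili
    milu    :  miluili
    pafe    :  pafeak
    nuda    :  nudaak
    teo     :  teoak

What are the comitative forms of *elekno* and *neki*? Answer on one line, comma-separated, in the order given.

eleknoak, nekiili

The alternation tracks the last vowel of the stem — -ili when the last vowel of the stem is a high vowel (*paliti*, *milu*); -ak when the last vowel of the stem is a non-high vowel (*pafe*, *nuda*, *teo*).
*elekno* — last vowel /o/ (a non-high vowel) → -ak → *eleknoak*.
*neki* — last vowel /i/ (a high vowel) → -ili → *nekiili*.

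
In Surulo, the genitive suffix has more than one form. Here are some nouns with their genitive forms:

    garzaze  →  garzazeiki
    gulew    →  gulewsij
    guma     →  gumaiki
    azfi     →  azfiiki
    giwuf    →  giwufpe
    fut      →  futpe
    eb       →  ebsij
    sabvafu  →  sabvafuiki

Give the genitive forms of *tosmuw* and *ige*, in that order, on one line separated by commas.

Looking at the final sound of each stem: -pe when the stem ends in a voiceless consonant (*giwuf*, *fut*); -sij when the stem ends in a voiced consonant (*gulew*, *eb*); -iki when the stem ends in a vowel (*garzaze*, *guma*, *azfi*, *sabvafu*).
*tosmuw*: final sound = /w/, a voiced consonant → -sij → *tosmuwsij*.
*ige*: final sound = /e/, a vowel → -iki → *igeiki*.

tosmuwsij, igeiki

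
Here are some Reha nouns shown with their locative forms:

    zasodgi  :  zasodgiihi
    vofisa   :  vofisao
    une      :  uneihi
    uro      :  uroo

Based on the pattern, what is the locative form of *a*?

The alternation tracks the last vowel of the stem — -ihi when the last vowel of the stem is a front vowel (*zasodgi*, *une*); -o when the last vowel of the stem is a back vowel (*vofisa*, *uro*).
*a*: last vowel = /a/, a back vowel → -o → *ao*.

ao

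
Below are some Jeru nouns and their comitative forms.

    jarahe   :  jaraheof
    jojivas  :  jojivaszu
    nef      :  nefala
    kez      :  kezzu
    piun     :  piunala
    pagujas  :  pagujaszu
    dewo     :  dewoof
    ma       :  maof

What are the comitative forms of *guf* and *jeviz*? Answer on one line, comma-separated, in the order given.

The pattern is sibilance of the final sound: -zu when the stem ends in a sibilant (*jojivas*, *kez*, *pagujas*); -ala when the stem ends in a non-sibilant consonant (*nef*, *piun*); -of when the stem ends in a vowel (*jarahe*, *dewo*, *ma*).
*guf* — final sound /f/ (a non-sibilant consonant) → -ala → *gufala*.
*jeviz* — final sound /z/ (a sibilant) → -zu → *jevizzu*.

gufala, jevizzu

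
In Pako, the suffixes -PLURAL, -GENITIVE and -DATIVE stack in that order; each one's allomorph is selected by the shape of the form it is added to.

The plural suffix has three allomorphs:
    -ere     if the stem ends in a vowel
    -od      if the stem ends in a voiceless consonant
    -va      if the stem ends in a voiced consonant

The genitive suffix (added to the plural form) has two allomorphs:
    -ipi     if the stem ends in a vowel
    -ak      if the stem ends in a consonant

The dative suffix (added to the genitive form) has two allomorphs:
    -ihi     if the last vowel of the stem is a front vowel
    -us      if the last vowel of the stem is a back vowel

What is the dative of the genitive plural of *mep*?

mepodakus

Since the final sound of *mep* is /p/ (a voiceless consonant), it takes -od, giving *mepod*.
The plural form *mepod*: final sound = /d/, a consonant → -ak → *mepodak*.
The genitive form *mepodak* — last vowel /a/ (a back vowel) → -us → *mepodakus*.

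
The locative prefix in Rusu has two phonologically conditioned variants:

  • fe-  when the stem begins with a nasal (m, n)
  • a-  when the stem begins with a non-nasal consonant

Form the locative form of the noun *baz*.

abaz

The first consonant of *baz* is /b/, which is non-nasal, so the prefix is a-, giving *abaz*.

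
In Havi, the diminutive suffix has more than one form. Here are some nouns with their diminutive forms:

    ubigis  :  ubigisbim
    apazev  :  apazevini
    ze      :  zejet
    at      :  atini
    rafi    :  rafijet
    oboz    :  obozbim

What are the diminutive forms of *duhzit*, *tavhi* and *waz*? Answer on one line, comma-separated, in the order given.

The suffix is conditioned by the final sound: -bim when the stem ends in a sibilant (*ubigis*, *oboz*); -ini when the stem ends in a non-sibilant consonant (*apazev*, *at*); -jet when the stem ends in a vowel (*ze*, *rafi*).
Since the final sound of *duhzit* is /t/ (a non-sibilant consonant), it takes -ini, giving *duhzitini*.
*tavhi*: final sound = /i/, a vowel → -jet → *tavhijet*.
The final sound of *waz* is /z/, which is a sibilant, so the suffix is -bim, giving *wazbim*.

duhzitini, tavhijet, wazbim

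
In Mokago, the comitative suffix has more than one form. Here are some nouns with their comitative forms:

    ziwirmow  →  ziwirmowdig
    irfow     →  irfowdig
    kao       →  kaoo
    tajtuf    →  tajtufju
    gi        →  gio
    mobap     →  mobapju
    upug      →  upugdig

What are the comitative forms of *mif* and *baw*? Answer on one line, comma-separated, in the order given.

mifju, bawdig

The suffix is conditioned by the final sound: -ju when the stem ends in a voiceless consonant (*tajtuf*, *mobap*); -dig when the stem ends in a voiced consonant (*ziwirmow*, *irfow*, *upug*); -o when the stem ends in a vowel (*kao*, *gi*).
*mif*: final sound = /f/, a voiceless consonant → -ju → *mifju*.
*baw* — final sound /w/ (a voiced consonant) → -dig → *bawdig*.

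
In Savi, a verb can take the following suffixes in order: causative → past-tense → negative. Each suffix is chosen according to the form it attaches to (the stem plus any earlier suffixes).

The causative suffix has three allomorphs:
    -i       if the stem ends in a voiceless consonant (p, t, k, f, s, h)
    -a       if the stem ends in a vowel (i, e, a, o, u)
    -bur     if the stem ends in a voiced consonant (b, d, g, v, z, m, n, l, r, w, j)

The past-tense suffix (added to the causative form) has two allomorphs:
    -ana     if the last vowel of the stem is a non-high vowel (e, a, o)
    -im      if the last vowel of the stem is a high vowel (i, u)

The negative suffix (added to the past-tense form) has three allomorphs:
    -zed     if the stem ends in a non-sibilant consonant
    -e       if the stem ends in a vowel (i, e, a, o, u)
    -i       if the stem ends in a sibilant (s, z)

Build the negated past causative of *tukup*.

tukupiimzed

*tukup* — final sound /p/ (a voiceless consonant) → -i → *tukupi*.
The causative form *tukupi*: last vowel = /i/, a high vowel → -im → *tukupiim*.
The past-tense form *tukupiim*: final sound = /m/, a non-sibilant consonant → -zed → *tukupiimzed*.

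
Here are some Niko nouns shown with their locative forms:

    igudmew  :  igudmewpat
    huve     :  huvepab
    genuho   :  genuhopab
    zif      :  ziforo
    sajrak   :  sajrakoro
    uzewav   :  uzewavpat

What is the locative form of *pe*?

pepab

The alternation tracks the final sound of the stem — -oro when the stem ends in a voiceless consonant (*zif*, *sajrak*); -pat when the stem ends in a voiced consonant (*igudmew*, *uzewav*); -pab when the stem ends in a vowel (*huve*, *genuho*).
Since the final sound of *pe* is /e/ (a vowel), it takes -pab, giving *pepab*.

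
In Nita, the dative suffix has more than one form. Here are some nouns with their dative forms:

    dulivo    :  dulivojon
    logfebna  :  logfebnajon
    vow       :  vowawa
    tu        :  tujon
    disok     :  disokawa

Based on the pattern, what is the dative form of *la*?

lajon

The pattern is consonant vs. vowel: -awa when the stem ends in a consonant (*vow*, *disok*); -jon when the stem ends in a vowel (*dulivo*, *logfebna*, *tu*).
*la*: final sound = /a/, a vowel → -jon → *lajon*.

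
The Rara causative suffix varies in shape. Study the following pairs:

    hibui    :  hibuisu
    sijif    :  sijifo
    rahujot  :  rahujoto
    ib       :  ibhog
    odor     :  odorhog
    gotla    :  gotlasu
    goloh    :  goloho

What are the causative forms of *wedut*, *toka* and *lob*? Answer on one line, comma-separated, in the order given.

The pattern is voicing of the final sound: -o when the stem ends in a voiceless consonant (*sijif*, *rahujot*, *goloh*); -hog when the stem ends in a voiced consonant (*ib*, *odor*); -su when the stem ends in a vowel (*hibui*, *gotla*).
*wedut* — final sound /t/ (a voiceless consonant) → -o → *weduto*.
*toka* — final sound /a/ (a vowel) → -su → *tokasu*.
The final sound of *lob* is /b/, which is a voiced consonant, so the suffix is -hog, giving *lobhog*.

weduto, tokasu, lobhog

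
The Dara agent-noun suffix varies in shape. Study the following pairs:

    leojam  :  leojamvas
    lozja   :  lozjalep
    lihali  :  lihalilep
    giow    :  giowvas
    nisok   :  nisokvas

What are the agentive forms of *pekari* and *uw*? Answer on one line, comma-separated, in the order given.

The pattern is consonant vs. vowel: -vas when the stem ends in a consonant (*leojam*, *giow*, *nisok*); -lep when the stem ends in a vowel (*lozja*, *lihali*).
*pekari*: final sound = /i/, a vowel → -lep → *pekarilep*.
*uw* — final sound /w/ (a consonant) → -vas → *uwvas*.

pekarilep, uwvas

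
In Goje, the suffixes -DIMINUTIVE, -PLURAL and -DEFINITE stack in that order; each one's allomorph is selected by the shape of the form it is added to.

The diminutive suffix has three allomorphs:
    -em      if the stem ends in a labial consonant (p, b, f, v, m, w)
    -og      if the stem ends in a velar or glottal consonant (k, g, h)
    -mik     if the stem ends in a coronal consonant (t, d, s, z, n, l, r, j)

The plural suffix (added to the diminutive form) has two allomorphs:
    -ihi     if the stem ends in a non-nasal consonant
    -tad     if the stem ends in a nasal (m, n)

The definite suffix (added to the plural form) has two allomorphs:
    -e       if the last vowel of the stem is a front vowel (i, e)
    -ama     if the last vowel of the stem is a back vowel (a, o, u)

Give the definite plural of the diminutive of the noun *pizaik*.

Since the final consonant of *pizaik* is /k/ (velar/glottal), it takes -og, giving *pizaikog*.
Since the final consonant of the diminutive form *pizaikog* is /g/ (non-nasal), it takes -ihi, giving *pizaikogihi*.
The plural form *pizaikogihi*: last vowel = /i/, a front vowel → -e → *pizaikogihie*.

pizaikogihie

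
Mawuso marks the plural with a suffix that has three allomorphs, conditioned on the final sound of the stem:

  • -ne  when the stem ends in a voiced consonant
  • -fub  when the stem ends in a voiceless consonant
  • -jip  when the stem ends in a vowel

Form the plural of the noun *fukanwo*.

*fukanwo*: final sound = /o/, a vowel → -jip → *fukanwojip*.

fukanwojip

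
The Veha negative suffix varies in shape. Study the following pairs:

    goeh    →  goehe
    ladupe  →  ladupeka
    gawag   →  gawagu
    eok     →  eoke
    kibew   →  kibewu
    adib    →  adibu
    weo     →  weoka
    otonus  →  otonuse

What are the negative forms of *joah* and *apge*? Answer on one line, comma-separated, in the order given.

joahe, apgeka

The pattern is voicing of the final sound: -e when the stem ends in a voiceless consonant (*goeh*, *eok*, *otonus*); -u when the stem ends in a voiced consonant (*gawag*, *kibew*, *adib*); -ka when the stem ends in a vowel (*ladupe*, *weo*).
Since the final sound of *joah* is /h/ (a voiceless consonant), it takes -e, giving *joahe*.
*apge* — final sound /e/ (a vowel) → -ka → *apgeka*.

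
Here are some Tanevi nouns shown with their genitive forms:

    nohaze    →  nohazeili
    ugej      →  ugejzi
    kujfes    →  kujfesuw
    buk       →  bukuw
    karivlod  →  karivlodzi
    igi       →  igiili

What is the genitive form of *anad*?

Looking at the final sound of each stem: -uw when the stem ends in a voiceless consonant (*kujfes*, *buk*); -zi when the stem ends in a voiced consonant (*ugej*, *karivlod*); -ili when the stem ends in a vowel (*nohaze*, *igi*).
Since the final sound of *anad* is /d/ (a voiced consonant), it takes -zi, giving *anadzi*.

anadzi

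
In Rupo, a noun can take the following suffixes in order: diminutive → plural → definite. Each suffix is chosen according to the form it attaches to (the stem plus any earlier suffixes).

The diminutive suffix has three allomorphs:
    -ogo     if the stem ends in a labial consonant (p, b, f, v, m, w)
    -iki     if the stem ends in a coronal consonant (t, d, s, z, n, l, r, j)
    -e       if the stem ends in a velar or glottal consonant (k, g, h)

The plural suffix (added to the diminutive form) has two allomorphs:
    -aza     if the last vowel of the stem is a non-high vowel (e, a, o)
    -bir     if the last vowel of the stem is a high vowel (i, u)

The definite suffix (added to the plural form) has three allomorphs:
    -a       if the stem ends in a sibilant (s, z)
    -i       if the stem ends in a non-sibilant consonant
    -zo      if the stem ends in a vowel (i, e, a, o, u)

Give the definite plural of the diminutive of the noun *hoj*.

The final consonant of *hoj* is /j/, which is coronal, so the diminutive suffix is -iki, giving *hojiki*.
The diminutive form *hojiki* — last vowel /i/ (a high vowel) → -bir → *hojikibir*.
Since the final sound of the plural form *hojikibir* is /r/ (a non-sibilant consonant), it takes -i, giving *hojikibiri*.

hojikibiri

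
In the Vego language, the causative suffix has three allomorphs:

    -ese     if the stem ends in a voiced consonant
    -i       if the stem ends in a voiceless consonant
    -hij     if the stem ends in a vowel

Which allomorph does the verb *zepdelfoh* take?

-i

Since the final sound of *zepdelfoh* is /h/ (a voiceless consonant), it takes -i.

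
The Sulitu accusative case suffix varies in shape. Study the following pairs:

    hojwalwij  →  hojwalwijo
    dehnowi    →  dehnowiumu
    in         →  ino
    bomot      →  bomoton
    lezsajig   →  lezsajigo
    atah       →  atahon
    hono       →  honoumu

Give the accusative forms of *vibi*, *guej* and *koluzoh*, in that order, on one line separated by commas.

The suffix is conditioned by the final sound: -on when the stem ends in a voiceless consonant (*bomot*, *atah*); -o when the stem ends in a voiced consonant (*hojwalwij*, *in*, *lezsajig*); -umu when the stem ends in a vowel (*dehnowi*, *hono*).
Since the final sound of *vibi* is /i/ (a vowel), it takes -umu, giving *vibiumu*.
Since the final sound of *guej* is /j/ (a voiced consonant), it takes -o, giving *guejo*.
*koluzoh* — final sound /h/ (a voiceless consonant) → -on → *koluzohon*.

vibiumu, guejo, koluzohon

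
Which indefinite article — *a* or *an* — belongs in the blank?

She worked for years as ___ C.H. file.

The indefinite article is chosen by the initial *sound* of the following word, not its spelling.
The initialism *C.H.* is read letter by letter; the first letter, C, is pronounced /siː/, which begins with a consonant sound.
So the article is *a*: She worked for years as a C.H. file.

a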